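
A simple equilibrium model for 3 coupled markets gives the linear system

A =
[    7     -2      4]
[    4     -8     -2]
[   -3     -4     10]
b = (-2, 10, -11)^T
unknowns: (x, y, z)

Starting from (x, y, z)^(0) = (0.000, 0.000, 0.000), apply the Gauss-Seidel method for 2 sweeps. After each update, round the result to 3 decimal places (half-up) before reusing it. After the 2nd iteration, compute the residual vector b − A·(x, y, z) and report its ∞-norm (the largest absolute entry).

Iteration 1:
  x = (-2 - (-2)·0.000 - (4)·0.000) / (7) = -0.286
  y = (10 - (4)·-0.286 - (-2)·0.000) / (-8) = -1.393
  z = (-11 - (-3)·-0.286 - (-4)·-1.393) / (10) = -1.743
Iteration 2:
  x = (-2 - (-2)·-1.393 - (4)·-1.743) / (7) = 0.312
  y = (10 - (4)·0.312 - (-2)·-1.743) / (-8) = -0.658
  z = (-11 - (-3)·0.312 - (-4)·-0.658) / (10) = -1.270
Residual b − A·x = (-0.420, 0.948, 0.004); ∞-norm = 0.948

0.948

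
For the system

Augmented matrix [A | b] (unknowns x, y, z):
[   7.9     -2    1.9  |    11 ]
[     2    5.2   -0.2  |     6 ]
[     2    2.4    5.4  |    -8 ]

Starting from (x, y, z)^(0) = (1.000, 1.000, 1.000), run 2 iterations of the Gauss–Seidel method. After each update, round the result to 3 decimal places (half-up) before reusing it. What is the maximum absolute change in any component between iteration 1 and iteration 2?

0.704

Iteration 1:
  x = (11 - (-2)·1.000 - (1.9)·1.000) / (7.9) = 1.405
  y = (6 - (2)·1.405 - (-0.2)·1.000) / (5.2) = 0.652
  z = (-8 - (2)·1.405 - (2.4)·0.652) / (5.4) = -2.292
Iteration 2:
  x = (11 - (-2)·0.652 - (1.9)·-2.292) / (7.9) = 2.109
  y = (6 - (2)·2.109 - (-0.2)·-2.292) / (5.2) = 0.255
  z = (-8 - (2)·2.109 - (2.4)·0.255) / (5.4) = -2.376
Change: (0.704, -0.397, -0.084) → max |·| = 0.704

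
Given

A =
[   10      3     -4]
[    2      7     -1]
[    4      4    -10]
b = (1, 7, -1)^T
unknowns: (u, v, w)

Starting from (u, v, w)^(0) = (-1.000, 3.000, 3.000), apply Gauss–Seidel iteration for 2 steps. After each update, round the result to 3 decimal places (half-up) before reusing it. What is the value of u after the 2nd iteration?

Iteration 1:
  u = (1 - (3)·3.000 - (-4)·3.000) / (10) = 0.400
  v = (7 - (2)·0.400 - (-1)·3.000) / (7) = 1.314
  w = (-1 - (4)·0.400 - (4)·1.314) / (-10) = 0.786
Iteration 2:
  u = (1 - (3)·1.314 - (-4)·0.786) / (10) = 0.020
  v = (7 - (2)·0.020 - (-1)·0.786) / (7) = 1.107
  w = (-1 - (4)·0.020 - (4)·1.107) / (-10) = 0.551

0.020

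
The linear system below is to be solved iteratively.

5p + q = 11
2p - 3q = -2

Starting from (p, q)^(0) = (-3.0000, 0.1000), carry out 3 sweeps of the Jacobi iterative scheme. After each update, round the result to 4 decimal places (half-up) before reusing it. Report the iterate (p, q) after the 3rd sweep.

Iteration 1:
  p = (11 - (1)·0.1000) / (5) = 2.1800
  q = (-2 - (2)·-3.0000) / (-3) = -1.3333
Iteration 2:
  p = (11 - (1)·-1.3333) / (5) = 2.4667
  q = (-2 - (2)·2.1800) / (-3) = 2.1200
Iteration 3:
  p = (11 - (1)·2.1200) / (5) = 1.7760
  q = (-2 - (2)·2.4667) / (-3) = 2.3111

(1.7760, 2.3111)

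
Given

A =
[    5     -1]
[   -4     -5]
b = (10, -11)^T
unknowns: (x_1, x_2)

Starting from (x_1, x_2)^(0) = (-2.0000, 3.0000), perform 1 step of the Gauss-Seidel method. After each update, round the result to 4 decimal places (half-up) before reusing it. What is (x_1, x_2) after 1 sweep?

Iteration 1:
  x_1 = (10 - (-1)·3.0000) / (5) = 2.6000
  x_2 = (-11 - (-4)·2.6000) / (-5) = 0.1200

(2.6000, 0.1200)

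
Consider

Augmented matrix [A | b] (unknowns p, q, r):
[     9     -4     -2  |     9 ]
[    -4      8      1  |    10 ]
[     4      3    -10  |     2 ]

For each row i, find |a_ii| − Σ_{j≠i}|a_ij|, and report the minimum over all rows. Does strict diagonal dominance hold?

row 1: |9| − (4+2) = 3
row 2: |8| − (4+1) = 3
row 3: |-10| − (4+3) = 3
minimum over rows = 3 → strictly diagonally dominant (convergence guaranteed)

3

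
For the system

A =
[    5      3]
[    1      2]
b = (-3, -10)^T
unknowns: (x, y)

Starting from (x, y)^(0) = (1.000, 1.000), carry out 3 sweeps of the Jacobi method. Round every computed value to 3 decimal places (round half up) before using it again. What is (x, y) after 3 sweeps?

Iteration 1:
  x = (-3 - (3)·1.000) / (5) = -1.200
  y = (-10 - (1)·1.000) / (2) = -5.500
Iteration 2:
  x = (-3 - (3)·-5.500) / (5) = 2.700
  y = (-10 - (1)·-1.200) / (2) = -4.400
Iteration 3:
  x = (-3 - (3)·-4.400) / (5) = 2.040
  y = (-10 - (1)·2.700) / (2) = -6.350

(2.040, -6.350)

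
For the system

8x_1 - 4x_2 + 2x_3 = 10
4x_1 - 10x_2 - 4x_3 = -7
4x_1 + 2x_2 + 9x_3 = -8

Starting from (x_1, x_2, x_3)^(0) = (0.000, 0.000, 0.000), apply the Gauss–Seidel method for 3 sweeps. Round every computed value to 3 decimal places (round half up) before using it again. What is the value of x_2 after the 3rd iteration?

Iteration 1:
  x_1 = (10 - (-4)·0.000 - (2)·0.000) / (8) = 1.250
  x_2 = (-7 - (4)·1.250 - (-4)·0.000) / (-10) = 1.200
  x_3 = (-8 - (4)·1.250 - (2)·1.200) / (9) = -1.711
Iteration 2:
  x_1 = (10 - (-4)·1.200 - (2)·-1.711) / (8) = 2.278
  x_2 = (-7 - (4)·2.278 - (-4)·-1.711) / (-10) = 2.296
  x_3 = (-8 - (4)·2.278 - (2)·2.296) / (9) = -2.412
Iteration 3:
  x_1 = (10 - (-4)·2.296 - (2)·-2.412) / (8) = 3.001
  x_2 = (-7 - (4)·3.001 - (-4)·-2.412) / (-10) = 2.865
  x_3 = (-8 - (4)·3.001 - (2)·2.865) / (9) = -2.859

2.865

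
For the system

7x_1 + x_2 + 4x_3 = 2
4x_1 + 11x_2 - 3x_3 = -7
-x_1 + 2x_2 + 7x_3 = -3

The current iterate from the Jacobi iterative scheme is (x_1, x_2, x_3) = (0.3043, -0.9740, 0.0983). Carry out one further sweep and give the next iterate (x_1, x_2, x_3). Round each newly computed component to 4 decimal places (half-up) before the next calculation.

One sweep:
  x_1 = (2 - (1)·-0.9740 - (4)·0.0983) / (7) = 0.3687
  x_2 = (-7 - (4)·0.3043 - (-3)·0.0983) / (11) = -0.7202
  x_3 = (-3 - (-1)·0.3043 - (2)·-0.9740) / (7) = -0.1068

(0.3687, -0.7202, -0.1068)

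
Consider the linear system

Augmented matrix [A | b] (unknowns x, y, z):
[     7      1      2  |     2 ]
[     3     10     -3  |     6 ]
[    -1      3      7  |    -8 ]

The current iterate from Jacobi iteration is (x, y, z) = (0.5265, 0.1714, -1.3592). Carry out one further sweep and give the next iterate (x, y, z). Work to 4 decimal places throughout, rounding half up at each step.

One sweep:
  x = (2 - (1)·0.1714 - (2)·-1.3592) / (7) = 0.6496
  y = (6 - (3)·0.5265 - (-3)·-1.3592) / (10) = 0.0343
  z = (-8 - (-1)·0.5265 - (3)·0.1714) / (7) = -1.1411

(0.6496, 0.0343, -1.1411)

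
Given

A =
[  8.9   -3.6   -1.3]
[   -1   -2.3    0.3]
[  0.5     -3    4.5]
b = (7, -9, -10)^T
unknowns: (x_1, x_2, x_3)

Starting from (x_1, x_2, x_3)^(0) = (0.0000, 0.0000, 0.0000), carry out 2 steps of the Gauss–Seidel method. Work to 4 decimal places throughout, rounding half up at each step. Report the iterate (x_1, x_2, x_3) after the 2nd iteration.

Iteration 1:
  x_1 = (7 - (-3.6)·0.0000 - (-1.3)·0.0000) / (8.9) = 0.7865
  x_2 = (-9 - (-1)·0.7865 - (0.3)·0.0000) / (-2.3) = 3.5711
  x_3 = (-10 - (0.5)·0.7865 - (-3)·3.5711) / (4.5) = 0.0711
Iteration 2:
  x_1 = (7 - (-3.6)·3.5711 - (-1.3)·0.0711) / (8.9) = 2.2414
  x_2 = (-9 - (-1)·2.2414 - (0.3)·0.0711) / (-2.3) = 2.9478
  x_3 = (-10 - (0.5)·2.2414 - (-3)·2.9478) / (4.5) = -0.5061

(2.2414, 2.9478, -0.5061)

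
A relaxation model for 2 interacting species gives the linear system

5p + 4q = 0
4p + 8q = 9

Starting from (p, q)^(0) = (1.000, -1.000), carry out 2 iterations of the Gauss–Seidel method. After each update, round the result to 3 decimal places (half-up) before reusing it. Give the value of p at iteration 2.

-0.580

Iteration 1:
  p = (0 - (4)·-1.000) / (5) = 0.800
  q = (9 - (4)·0.800) / (8) = 0.725
Iteration 2:
  p = (0 - (4)·0.725) / (5) = -0.580
  q = (9 - (4)·-0.580) / (8) = 1.415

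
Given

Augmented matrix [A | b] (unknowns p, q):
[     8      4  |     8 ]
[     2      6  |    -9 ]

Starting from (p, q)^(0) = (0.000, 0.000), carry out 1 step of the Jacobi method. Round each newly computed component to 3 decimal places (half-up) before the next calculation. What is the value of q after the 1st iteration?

Iteration 1:
  p = (8 - (4)·0.000) / (8) = 1.000
  q = (-9 - (2)·0.000) / (6) = -1.500

-1.500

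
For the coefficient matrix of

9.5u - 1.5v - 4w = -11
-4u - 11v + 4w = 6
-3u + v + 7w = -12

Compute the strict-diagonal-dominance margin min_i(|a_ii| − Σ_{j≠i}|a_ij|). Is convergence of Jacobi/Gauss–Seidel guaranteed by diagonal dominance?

row 1: |9.5| − (1.5+4) = 4
row 2: |-11| − (4+4) = 3
row 3: |7| − (3+1) = 3
minimum over rows = 3 → strictly diagonally dominant (convergence guaranteed)

3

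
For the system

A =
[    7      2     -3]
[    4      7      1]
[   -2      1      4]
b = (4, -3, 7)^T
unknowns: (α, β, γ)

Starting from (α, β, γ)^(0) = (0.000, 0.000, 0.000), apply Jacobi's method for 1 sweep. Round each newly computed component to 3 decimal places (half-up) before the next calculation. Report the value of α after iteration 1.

Iteration 1:
  α = (4 - (2)·0.000 - (-3)·0.000) / (7) = 0.571
  β = (-3 - (4)·0.000 - (1)·0.000) / (7) = -0.429
  γ = (7 - (-2)·0.000 - (1)·0.000) / (4) = 1.750

0.571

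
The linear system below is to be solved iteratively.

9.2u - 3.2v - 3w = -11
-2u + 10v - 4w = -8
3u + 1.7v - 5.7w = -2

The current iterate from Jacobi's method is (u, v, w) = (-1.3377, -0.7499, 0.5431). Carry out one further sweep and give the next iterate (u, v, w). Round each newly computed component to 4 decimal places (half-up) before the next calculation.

One sweep:
  u = (-11 - (-3.2)·-0.7499 - (-3)·0.5431) / (9.2) = -1.2794
  v = (-8 - (-2)·-1.3377 - (-4)·0.5431) / (10) = -0.8503
  w = (-2 - (3)·-1.3377 - (1.7)·-0.7499) / (-5.7) = -0.5768

(-1.2794, -0.8503, -0.5768)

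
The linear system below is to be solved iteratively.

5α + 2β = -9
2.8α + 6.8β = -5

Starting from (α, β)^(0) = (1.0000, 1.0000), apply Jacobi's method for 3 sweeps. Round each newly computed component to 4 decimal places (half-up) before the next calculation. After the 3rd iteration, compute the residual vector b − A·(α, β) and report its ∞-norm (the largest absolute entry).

Iteration 1:
  α = (-9 - (2)·1.0000) / (5) = -2.2000
  β = (-5 - (2.8)·1.0000) / (6.8) = -1.1471
Iteration 2:
  α = (-9 - (2)·-1.1471) / (5) = -1.3412
  β = (-5 - (2.8)·-2.2000) / (6.8) = 0.1706
Iteration 3:
  α = (-9 - (2)·0.1706) / (5) = -1.8682
  β = (-5 - (2.8)·-1.3412) / (6.8) = -0.1830
Residual b − A·x = (0.7070, 1.4754); ∞-norm = 1.4754

1.4754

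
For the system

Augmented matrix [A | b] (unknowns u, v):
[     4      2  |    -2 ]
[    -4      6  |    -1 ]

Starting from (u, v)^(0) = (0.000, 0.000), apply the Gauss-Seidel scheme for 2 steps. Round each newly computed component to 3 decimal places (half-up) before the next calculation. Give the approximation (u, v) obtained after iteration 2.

(-0.250, -0.333)

Iteration 1:
  u = (-2 - (2)·0.000) / (4) = -0.500
  v = (-1 - (-4)·-0.500) / (6) = -0.500
Iteration 2:
  u = (-2 - (2)·-0.500) / (4) = -0.250
  v = (-1 - (-4)·-0.250) / (6) = -0.333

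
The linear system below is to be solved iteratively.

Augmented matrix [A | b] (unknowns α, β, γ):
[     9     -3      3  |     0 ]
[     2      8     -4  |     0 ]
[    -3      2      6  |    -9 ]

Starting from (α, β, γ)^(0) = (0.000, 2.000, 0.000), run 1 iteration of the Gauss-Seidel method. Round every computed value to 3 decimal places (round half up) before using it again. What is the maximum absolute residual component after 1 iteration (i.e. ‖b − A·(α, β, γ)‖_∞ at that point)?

4.442

Iteration 1:
  α = (0 - (-3)·2.000 - (3)·0.000) / (9) = 0.667
  β = (0 - (2)·0.667 - (-4)·0.000) / (8) = -0.167
  γ = (-9 - (-3)·0.667 - (2)·-0.167) / (6) = -1.111
Residual b − A·x = (-3.171, -4.442, 0.001); ∞-norm = 4.442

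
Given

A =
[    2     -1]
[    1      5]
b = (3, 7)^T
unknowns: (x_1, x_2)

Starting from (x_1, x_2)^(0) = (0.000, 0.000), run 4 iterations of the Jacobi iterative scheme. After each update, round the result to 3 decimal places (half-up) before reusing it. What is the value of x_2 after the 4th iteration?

0.990

Iteration 1:
  x_1 = (3 - (-1)·0.000) / (2) = 1.500
  x_2 = (7 - (1)·0.000) / (5) = 1.400
Iteration 2:
  x_1 = (3 - (-1)·1.400) / (2) = 2.200
  x_2 = (7 - (1)·1.500) / (5) = 1.100
Iteration 3:
  x_1 = (3 - (-1)·1.100) / (2) = 2.050
  x_2 = (7 - (1)·2.200) / (5) = 0.960
Iteration 4:
  x_1 = (3 - (-1)·0.960) / (2) = 1.980
  x_2 = (7 - (1)·2.050) / (5) = 0.990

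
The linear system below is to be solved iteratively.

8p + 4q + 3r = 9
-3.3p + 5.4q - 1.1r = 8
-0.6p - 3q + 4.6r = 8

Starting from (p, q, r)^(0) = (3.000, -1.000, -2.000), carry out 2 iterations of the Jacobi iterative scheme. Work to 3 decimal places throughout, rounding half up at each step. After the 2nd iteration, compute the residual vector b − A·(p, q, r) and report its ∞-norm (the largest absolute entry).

8.707

Iteration 1:
  p = (9 - (4)·-1.000 - (3)·-2.000) / (8) = 2.375
  q = (8 - (-3.3)·3.000 - (-1.1)·-2.000) / (5.4) = 2.907
  r = (8 - (-0.6)·3.000 - (-3)·-1.000) / (4.6) = 1.478
Iteration 2:
  p = (9 - (4)·2.907 - (3)·1.478) / (8) = -0.883
  q = (8 - (-3.3)·2.375 - (-1.1)·1.478) / (5.4) = 3.234
  r = (8 - (-0.6)·2.375 - (-3)·2.907) / (4.6) = 3.945
Residual b − A·x = (-8.707, -8.038, -0.975); ∞-norm = 8.707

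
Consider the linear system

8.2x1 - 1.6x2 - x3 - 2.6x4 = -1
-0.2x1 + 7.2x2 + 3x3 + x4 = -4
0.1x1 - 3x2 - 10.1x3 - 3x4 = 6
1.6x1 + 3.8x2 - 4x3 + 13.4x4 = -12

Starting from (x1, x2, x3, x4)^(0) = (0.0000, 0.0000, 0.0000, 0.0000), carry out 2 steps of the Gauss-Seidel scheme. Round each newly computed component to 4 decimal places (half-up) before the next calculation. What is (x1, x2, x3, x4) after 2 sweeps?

(-0.5531, -0.2739, -0.2655, -0.8311)

Iteration 1:
  x1 = (-1 - (-1.6)·0.0000 - (-1)·0.0000 - (-2.6)·0.0000) / (8.2) = -0.1220
  x2 = (-4 - (-0.2)·-0.1220 - (3)·0.0000 - (1)·0.0000) / (7.2) = -0.5589
  x3 = (6 - (0.1)·-0.1220 - (-3)·-0.5589 - (-3)·0.0000) / (-10.1) = -0.4293
  x4 = (-12 - (1.6)·-0.1220 - (3.8)·-0.5589 - (-4)·-0.4293) / (13.4) = -0.8506
Iteration 2:
  x1 = (-1 - (-1.6)·-0.5589 - (-1)·-0.4293 - (-2.6)·-0.8506) / (8.2) = -0.5531
  x2 = (-4 - (-0.2)·-0.5531 - (3)·-0.4293 - (1)·-0.8506) / (7.2) = -0.2739
  x3 = (6 - (0.1)·-0.5531 - (-3)·-0.2739 - (-3)·-0.8506) / (-10.1) = -0.2655
  x4 = (-12 - (1.6)·-0.5531 - (3.8)·-0.2739 - (-4)·-0.2655) / (13.4) = -0.8311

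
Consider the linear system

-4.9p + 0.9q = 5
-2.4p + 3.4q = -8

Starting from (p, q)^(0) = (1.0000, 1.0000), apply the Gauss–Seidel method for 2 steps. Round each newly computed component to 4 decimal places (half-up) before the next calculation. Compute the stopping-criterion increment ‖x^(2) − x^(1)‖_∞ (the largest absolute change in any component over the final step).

0.7244

Iteration 1:
  p = (5 - (0.9)·1.0000) / (-4.9) = -0.8367
  q = (-8 - (-2.4)·-0.8367) / (3.4) = -2.9436
Iteration 2:
  p = (5 - (0.9)·-2.9436) / (-4.9) = -1.5611
  q = (-8 - (-2.4)·-1.5611) / (3.4) = -3.4549
Change: (-0.7244, -0.5113) → max |·| = 0.7244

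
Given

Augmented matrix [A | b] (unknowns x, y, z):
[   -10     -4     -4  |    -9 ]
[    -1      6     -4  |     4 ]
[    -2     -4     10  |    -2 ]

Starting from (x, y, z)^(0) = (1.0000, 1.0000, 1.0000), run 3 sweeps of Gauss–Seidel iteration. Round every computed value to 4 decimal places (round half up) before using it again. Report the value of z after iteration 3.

0.2414

Iteration 1:
  x = (-9 - (-4)·1.0000 - (-4)·1.0000) / (-10) = 0.1000
  y = (4 - (-1)·0.1000 - (-4)·1.0000) / (6) = 1.3500
  z = (-2 - (-2)·0.1000 - (-4)·1.3500) / (10) = 0.3600
Iteration 2:
  x = (-9 - (-4)·1.3500 - (-4)·0.3600) / (-10) = 0.2160
  y = (4 - (-1)·0.2160 - (-4)·0.3600) / (6) = 0.9427
  z = (-2 - (-2)·0.2160 - (-4)·0.9427) / (10) = 0.2203
Iteration 3:
  x = (-9 - (-4)·0.9427 - (-4)·0.2203) / (-10) = 0.4348
  y = (4 - (-1)·0.4348 - (-4)·0.2203) / (6) = 0.8860
  z = (-2 - (-2)·0.4348 - (-4)·0.8860) / (10) = 0.2414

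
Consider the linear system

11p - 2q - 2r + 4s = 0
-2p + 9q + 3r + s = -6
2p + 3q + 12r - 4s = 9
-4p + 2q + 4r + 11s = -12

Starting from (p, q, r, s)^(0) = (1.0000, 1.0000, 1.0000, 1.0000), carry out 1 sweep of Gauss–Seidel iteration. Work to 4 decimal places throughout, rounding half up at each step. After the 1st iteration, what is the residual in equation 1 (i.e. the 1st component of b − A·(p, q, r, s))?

6.0352

Iteration 1:
  p = (0 - (-2)·1.0000 - (-2)·1.0000 - (4)·1.0000) / (11) = 0.0000
  q = (-6 - (-2)·0.0000 - (3)·1.0000 - (1)·1.0000) / (9) = -1.1111
  r = (9 - (2)·0.0000 - (3)·-1.1111 - (-4)·1.0000) / (12) = 1.3611
  s = (-12 - (-4)·0.0000 - (2)·-1.1111 - (4)·1.3611) / (11) = -1.3838
Residual b − A·x = (6.0352, 1.3004, -9.5351, -0.0004)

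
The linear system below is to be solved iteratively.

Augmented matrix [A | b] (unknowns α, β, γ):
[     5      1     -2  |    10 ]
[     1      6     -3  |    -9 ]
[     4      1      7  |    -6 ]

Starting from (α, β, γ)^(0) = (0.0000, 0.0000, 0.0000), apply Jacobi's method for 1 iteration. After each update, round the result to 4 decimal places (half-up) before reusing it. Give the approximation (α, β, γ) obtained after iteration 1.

Iteration 1:
  α = (10 - (1)·0.0000 - (-2)·0.0000) / (5) = 2.0000
  β = (-9 - (1)·0.0000 - (-3)·0.0000) / (6) = -1.5000
  γ = (-6 - (4)·0.0000 - (1)·0.0000) / (7) = -0.8571

(2.0000, -1.5000, -0.8571)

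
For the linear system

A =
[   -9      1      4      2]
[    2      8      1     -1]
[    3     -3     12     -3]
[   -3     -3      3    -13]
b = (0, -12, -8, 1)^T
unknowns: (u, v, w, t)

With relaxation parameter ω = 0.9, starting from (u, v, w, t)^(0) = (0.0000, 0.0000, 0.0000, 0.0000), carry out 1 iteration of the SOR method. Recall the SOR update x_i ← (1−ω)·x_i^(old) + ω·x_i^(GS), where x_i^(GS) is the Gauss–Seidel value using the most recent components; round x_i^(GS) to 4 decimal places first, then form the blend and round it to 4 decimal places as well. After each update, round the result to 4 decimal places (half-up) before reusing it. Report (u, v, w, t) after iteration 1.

Iteration 1:
  u: GS value = (0 - (1)·0.0000 - (4)·0.0000 - (2)·0.0000) / (-9) = 0.0000;  u ← (1−ω)·0.0000 + ω·0.0000 = 0.0000
  v: GS value = (-12 - (2)·0.0000 - (1)·0.0000 - (-1)·0.0000) / (8) = -1.5000;  v ← (1−ω)·0.0000 + ω·-1.5000 = -1.3500
  w: GS value = (-8 - (3)·0.0000 - (-3)·-1.3500 - (-3)·0.0000) / (12) = -1.0042;  w ← (1−ω)·0.0000 + ω·-1.0042 = -0.9038
  t: GS value = (1 - (-3)·0.0000 - (-3)·-1.3500 - (3)·-0.9038) / (-13) = 0.0260;  t ← (1−ω)·0.0000 + ω·0.0260 = 0.0234

(0.0000, -1.3500, -0.9038, 0.0234)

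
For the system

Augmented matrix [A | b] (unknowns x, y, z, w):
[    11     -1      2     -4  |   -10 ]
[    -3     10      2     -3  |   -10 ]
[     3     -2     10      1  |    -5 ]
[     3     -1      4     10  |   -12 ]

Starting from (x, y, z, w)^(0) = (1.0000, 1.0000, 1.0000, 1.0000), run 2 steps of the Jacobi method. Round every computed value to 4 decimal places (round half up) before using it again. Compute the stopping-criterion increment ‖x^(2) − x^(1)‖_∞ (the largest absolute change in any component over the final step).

1.0109

Iteration 1:
  x = (-10 - (-1)·1.0000 - (2)·1.0000 - (-4)·1.0000) / (11) = -0.6364
  y = (-10 - (-3)·1.0000 - (2)·1.0000 - (-3)·1.0000) / (10) = -0.6000
  z = (-5 - (3)·1.0000 - (-2)·1.0000 - (1)·1.0000) / (10) = -0.7000
  w = (-12 - (3)·1.0000 - (-1)·1.0000 - (4)·1.0000) / (10) = -1.8000
Iteration 2:
  x = (-10 - (-1)·-0.6000 - (2)·-0.7000 - (-4)·-1.8000) / (11) = -1.4909
  y = (-10 - (-3)·-0.6364 - (2)·-0.7000 - (-3)·-1.8000) / (10) = -1.5909
  z = (-5 - (3)·-0.6364 - (-2)·-0.6000 - (1)·-1.8000) / (10) = -0.2491
  w = (-12 - (3)·-0.6364 - (-1)·-0.6000 - (4)·-0.7000) / (10) = -0.7891
Change: (-0.8545, -0.9909, 0.4509, 1.0109) → max |·| = 1.0109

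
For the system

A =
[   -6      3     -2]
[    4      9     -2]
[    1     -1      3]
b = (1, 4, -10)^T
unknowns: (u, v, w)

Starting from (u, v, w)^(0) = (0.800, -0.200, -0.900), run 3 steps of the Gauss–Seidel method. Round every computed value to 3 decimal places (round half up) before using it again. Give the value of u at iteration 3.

0.771

Iteration 1:
  u = (1 - (3)·-0.200 - (-2)·-0.900) / (-6) = 0.033
  v = (4 - (4)·0.033 - (-2)·-0.900) / (9) = 0.230
  w = (-10 - (1)·0.033 - (-1)·0.230) / (3) = -3.268
Iteration 2:
  u = (1 - (3)·0.230 - (-2)·-3.268) / (-6) = 1.038
  v = (4 - (4)·1.038 - (-2)·-3.268) / (9) = -0.743
  w = (-10 - (1)·1.038 - (-1)·-0.743) / (3) = -3.927
Iteration 3:
  u = (1 - (3)·-0.743 - (-2)·-3.927) / (-6) = 0.771
  v = (4 - (4)·0.771 - (-2)·-3.927) / (9) = -0.771
  w = (-10 - (1)·0.771 - (-1)·-0.771) / (3) = -3.847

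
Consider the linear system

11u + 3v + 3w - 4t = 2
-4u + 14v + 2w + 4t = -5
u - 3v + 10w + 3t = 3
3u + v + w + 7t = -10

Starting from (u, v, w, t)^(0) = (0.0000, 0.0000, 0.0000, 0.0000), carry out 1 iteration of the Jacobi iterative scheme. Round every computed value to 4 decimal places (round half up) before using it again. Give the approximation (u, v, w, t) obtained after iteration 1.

(0.1818, -0.3571, 0.3000, -1.4286)

Iteration 1:
  u = (2 - (3)·0.0000 - (3)·0.0000 - (-4)·0.0000) / (11) = 0.1818
  v = (-5 - (-4)·0.0000 - (2)·0.0000 - (4)·0.0000) / (14) = -0.3571
  w = (3 - (1)·0.0000 - (-3)·0.0000 - (3)·0.0000) / (10) = 0.3000
  t = (-10 - (3)·0.0000 - (1)·0.0000 - (1)·0.0000) / (7) = -1.4286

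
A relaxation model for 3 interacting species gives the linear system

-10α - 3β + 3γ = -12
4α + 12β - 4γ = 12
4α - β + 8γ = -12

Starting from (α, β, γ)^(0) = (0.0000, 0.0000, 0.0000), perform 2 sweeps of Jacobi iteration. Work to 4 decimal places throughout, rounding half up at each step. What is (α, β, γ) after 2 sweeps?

Iteration 1:
  α = (-12 - (-3)·0.0000 - (3)·0.0000) / (-10) = 1.2000
  β = (12 - (4)·0.0000 - (-4)·0.0000) / (12) = 1.0000
  γ = (-12 - (4)·0.0000 - (-1)·0.0000) / (8) = -1.5000
Iteration 2:
  α = (-12 - (-3)·1.0000 - (3)·-1.5000) / (-10) = 0.4500
  β = (12 - (4)·1.2000 - (-4)·-1.5000) / (12) = 0.1000
  γ = (-12 - (4)·1.2000 - (-1)·1.0000) / (8) = -1.9750

(0.4500, 0.1000, -1.9750)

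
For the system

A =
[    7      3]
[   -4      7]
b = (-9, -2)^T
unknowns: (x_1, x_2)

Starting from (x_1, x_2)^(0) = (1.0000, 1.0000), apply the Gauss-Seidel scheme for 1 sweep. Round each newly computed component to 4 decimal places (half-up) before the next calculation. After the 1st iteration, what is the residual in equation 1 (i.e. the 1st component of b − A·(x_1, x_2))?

6.7960

Iteration 1:
  x_1 = (-9 - (3)·1.0000) / (7) = -1.7143
  x_2 = (-2 - (-4)·-1.7143) / (7) = -1.2653
Residual b − A·x = (6.7960, -0.0001)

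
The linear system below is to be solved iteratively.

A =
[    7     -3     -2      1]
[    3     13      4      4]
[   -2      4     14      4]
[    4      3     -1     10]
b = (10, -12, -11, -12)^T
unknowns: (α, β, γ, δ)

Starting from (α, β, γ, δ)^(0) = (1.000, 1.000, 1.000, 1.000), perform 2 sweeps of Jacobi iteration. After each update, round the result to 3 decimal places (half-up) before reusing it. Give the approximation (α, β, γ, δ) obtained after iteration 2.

(0.581, -0.457, 0.520, -1.591)

Iteration 1:
  α = (10 - (-3)·1.000 - (-2)·1.000 - (1)·1.000) / (7) = 2.000
  β = (-12 - (3)·1.000 - (4)·1.000 - (4)·1.000) / (13) = -1.769
  γ = (-11 - (-2)·1.000 - (4)·1.000 - (4)·1.000) / (14) = -1.214
  δ = (-12 - (4)·1.000 - (3)·1.000 - (-1)·1.000) / (10) = -1.800
Iteration 2:
  α = (10 - (-3)·-1.769 - (-2)·-1.214 - (1)·-1.800) / (7) = 0.581
  β = (-12 - (3)·2.000 - (4)·-1.214 - (4)·-1.800) / (13) = -0.457
  γ = (-11 - (-2)·2.000 - (4)·-1.769 - (4)·-1.800) / (14) = 0.520
  δ = (-12 - (4)·2.000 - (3)·-1.769 - (-1)·-1.214) / (10) = -1.591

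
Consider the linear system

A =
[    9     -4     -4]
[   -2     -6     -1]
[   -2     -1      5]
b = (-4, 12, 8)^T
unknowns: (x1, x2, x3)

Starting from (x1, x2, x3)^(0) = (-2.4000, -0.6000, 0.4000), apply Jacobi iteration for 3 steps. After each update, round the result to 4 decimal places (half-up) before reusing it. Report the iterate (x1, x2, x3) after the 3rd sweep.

(-0.7892, -1.9301, 0.9077)

Iteration 1:
  x1 = (-4 - (-4)·-0.6000 - (-4)·0.4000) / (9) = -0.5333
  x2 = (12 - (-2)·-2.4000 - (-1)·0.4000) / (-6) = -1.2667
  x3 = (8 - (-2)·-2.4000 - (-1)·-0.6000) / (5) = 0.5200
Iteration 2:
  x1 = (-4 - (-4)·-1.2667 - (-4)·0.5200) / (9) = -0.7763
  x2 = (12 - (-2)·-0.5333 - (-1)·0.5200) / (-6) = -1.9089
  x3 = (8 - (-2)·-0.5333 - (-1)·-1.2667) / (5) = 1.1333
Iteration 3:
  x1 = (-4 - (-4)·-1.9089 - (-4)·1.1333) / (9) = -0.7892
  x2 = (12 - (-2)·-0.7763 - (-1)·1.1333) / (-6) = -1.9301
  x3 = (8 - (-2)·-0.7763 - (-1)·-1.9089) / (5) = 0.9077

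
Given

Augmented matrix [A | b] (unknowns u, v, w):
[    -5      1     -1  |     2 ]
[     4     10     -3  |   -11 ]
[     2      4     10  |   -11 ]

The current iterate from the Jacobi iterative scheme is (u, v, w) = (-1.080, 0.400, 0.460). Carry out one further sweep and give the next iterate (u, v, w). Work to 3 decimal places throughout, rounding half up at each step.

One sweep:
  u = (2 - (1)·0.400 - (-1)·0.460) / (-5) = -0.412
  v = (-11 - (4)·-1.080 - (-3)·0.460) / (10) = -0.530
  w = (-11 - (2)·-1.080 - (4)·0.400) / (10) = -1.044

(-0.412, -0.530, -1.044)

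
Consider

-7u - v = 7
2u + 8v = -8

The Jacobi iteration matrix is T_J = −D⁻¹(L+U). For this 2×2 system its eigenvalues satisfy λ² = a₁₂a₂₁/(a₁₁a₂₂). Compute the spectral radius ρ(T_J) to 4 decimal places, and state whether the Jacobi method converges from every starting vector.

0.1890

a₁₂a₂₁/(a₁₁a₂₂) = (-1)·(2) / ((-7)·(8)) = 0.035714
ρ = √|0.035714| = √0.035714 = 0.1890
ρ < 1, so Jacobi converges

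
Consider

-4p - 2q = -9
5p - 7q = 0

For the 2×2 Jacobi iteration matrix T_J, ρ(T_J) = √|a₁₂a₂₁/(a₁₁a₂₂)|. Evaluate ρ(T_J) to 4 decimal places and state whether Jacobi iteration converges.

a₁₂a₂₁/(a₁₁a₂₂) = (-2)·(5) / ((-4)·(-7)) = -0.357143
ρ = √|-0.357143| = √0.357143 = 0.5976
ρ < 1, so Jacobi converges

0.5976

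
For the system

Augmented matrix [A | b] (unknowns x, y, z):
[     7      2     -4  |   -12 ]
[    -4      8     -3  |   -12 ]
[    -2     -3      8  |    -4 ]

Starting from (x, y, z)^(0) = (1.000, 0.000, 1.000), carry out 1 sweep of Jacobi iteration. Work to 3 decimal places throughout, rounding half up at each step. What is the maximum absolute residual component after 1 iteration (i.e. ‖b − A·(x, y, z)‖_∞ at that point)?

12.322

Iteration 1:
  x = (-12 - (2)·0.000 - (-4)·1.000) / (7) = -1.143
  y = (-12 - (-4)·1.000 - (-3)·1.000) / (8) = -0.625
  z = (-4 - (-2)·1.000 - (-3)·0.000) / (8) = -0.250
Residual b − A·x = (-3.749, -12.322, -6.161); ∞-norm = 12.322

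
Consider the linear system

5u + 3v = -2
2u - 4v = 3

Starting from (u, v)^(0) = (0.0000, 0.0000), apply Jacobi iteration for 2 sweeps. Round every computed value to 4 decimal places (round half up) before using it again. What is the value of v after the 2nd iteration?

-0.9500

Iteration 1:
  u = (-2 - (3)·0.0000) / (5) = -0.4000
  v = (3 - (2)·0.0000) / (-4) = -0.7500
Iteration 2:
  u = (-2 - (3)·-0.7500) / (5) = 0.0500
  v = (3 - (2)·-0.4000) / (-4) = -0.9500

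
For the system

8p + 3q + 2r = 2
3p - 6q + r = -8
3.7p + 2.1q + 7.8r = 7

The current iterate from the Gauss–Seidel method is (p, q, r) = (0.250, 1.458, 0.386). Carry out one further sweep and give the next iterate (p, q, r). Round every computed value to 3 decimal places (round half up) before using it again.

(-0.393, 1.201, 0.761)

One sweep:
  p = (2 - (3)·1.458 - (2)·0.386) / (8) = -0.393
  q = (-8 - (3)·-0.393 - (1)·0.386) / (-6) = 1.201
  r = (7 - (3.7)·-0.393 - (2.1)·1.201) / (7.8) = 0.761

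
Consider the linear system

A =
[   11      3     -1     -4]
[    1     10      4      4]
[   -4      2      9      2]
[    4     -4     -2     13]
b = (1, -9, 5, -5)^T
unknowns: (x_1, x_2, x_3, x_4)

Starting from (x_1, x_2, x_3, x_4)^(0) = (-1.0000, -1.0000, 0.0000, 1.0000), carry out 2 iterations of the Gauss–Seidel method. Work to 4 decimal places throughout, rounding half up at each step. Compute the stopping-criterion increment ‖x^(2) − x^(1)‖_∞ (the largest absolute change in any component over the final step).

0.4956

Iteration 1:
  x_1 = (1 - (3)·-1.0000 - (-1)·0.0000 - (-4)·1.0000) / (11) = 0.7273
  x_2 = (-9 - (1)·0.7273 - (4)·0.0000 - (4)·1.0000) / (10) = -1.3727
  x_3 = (5 - (-4)·0.7273 - (2)·-1.3727 - (2)·1.0000) / (9) = 0.9616
  x_4 = (-5 - (4)·0.7273 - (-4)·-1.3727 - (-2)·0.9616) / (13) = -0.8828
Iteration 2:
  x_1 = (1 - (3)·-1.3727 - (-1)·0.9616 - (-4)·-0.8828) / (11) = 0.2317
  x_2 = (-9 - (1)·0.2317 - (4)·0.9616 - (4)·-0.8828) / (10) = -0.9547
  x_3 = (5 - (-4)·0.2317 - (2)·-0.9547 - (2)·-0.8828) / (9) = 1.0669
  x_4 = (-5 - (4)·0.2317 - (-4)·-0.9547 - (-2)·1.0669) / (13) = -0.5855
Change: (-0.4956, 0.4180, 0.1053, 0.2973) → max |·| = 0.4956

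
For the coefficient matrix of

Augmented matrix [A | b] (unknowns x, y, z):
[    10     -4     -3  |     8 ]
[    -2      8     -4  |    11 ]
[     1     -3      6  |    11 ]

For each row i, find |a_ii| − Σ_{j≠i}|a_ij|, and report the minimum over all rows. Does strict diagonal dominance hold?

row 1: |10| − (4+3) = 3
row 2: |8| − (2+4) = 2
row 3: |6| − (1+3) = 2
minimum over rows = 2 → strictly diagonally dominant (convergence guaranteed)

2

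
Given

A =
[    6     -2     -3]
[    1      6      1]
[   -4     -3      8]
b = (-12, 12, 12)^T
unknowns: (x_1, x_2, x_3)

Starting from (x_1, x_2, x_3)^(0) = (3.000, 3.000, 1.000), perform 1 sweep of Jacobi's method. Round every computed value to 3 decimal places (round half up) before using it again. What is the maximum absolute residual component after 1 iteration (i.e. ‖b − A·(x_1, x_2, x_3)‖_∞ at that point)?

Iteration 1:
  x_1 = (-12 - (-2)·3.000 - (-3)·1.000) / (6) = -0.500
  x_2 = (12 - (1)·3.000 - (1)·1.000) / (6) = 1.333
  x_3 = (12 - (-4)·3.000 - (-3)·3.000) / (8) = 4.125
Residual b − A·x = (6.041, 0.377, -19.001); ∞-norm = 19.001

19.001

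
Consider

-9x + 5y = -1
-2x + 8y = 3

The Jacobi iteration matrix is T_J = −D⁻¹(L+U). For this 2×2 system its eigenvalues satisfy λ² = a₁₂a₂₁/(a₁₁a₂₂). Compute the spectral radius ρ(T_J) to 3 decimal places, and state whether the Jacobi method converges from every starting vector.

0.373

a₁₂a₂₁/(a₁₁a₂₂) = (5)·(-2) / ((-9)·(8)) = 0.138889
ρ = √|0.138889| = √0.138889 = 0.373
ρ < 1, so Jacobi converges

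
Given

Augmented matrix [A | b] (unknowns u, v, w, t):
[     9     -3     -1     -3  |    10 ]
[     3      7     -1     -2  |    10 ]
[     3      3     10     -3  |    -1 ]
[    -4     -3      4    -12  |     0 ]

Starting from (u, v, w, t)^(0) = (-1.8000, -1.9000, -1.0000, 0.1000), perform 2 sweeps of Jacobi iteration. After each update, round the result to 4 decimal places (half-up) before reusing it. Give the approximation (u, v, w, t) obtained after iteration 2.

(2.1691, 1.6176, -0.6232, -0.3081)

Iteration 1:
  u = (10 - (-3)·-1.9000 - (-1)·-1.0000 - (-3)·0.1000) / (9) = 0.4000
  v = (10 - (3)·-1.8000 - (-1)·-1.0000 - (-2)·0.1000) / (7) = 2.0857
  w = (-1 - (3)·-1.8000 - (3)·-1.9000 - (-3)·0.1000) / (10) = 1.0400
  t = (0 - (-4)·-1.8000 - (-3)·-1.9000 - (4)·-1.0000) / (-12) = 0.7417
Iteration 2:
  u = (10 - (-3)·2.0857 - (-1)·1.0400 - (-3)·0.7417) / (9) = 2.1691
  v = (10 - (3)·0.4000 - (-1)·1.0400 - (-2)·0.7417) / (7) = 1.6176
  w = (-1 - (3)·0.4000 - (3)·2.0857 - (-3)·0.7417) / (10) = -0.6232
  t = (0 - (-4)·0.4000 - (-3)·2.0857 - (4)·1.0400) / (-12) = -0.3081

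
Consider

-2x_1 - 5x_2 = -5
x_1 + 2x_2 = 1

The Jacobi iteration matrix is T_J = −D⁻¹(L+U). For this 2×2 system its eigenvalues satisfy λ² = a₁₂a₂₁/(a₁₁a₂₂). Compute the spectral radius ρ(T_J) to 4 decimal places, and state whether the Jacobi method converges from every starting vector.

1.1180

a₁₂a₂₁/(a₁₁a₂₂) = (-5)·(1) / ((-2)·(2)) = 1.250000
ρ = √|1.250000| = √1.250000 = 1.1180
ρ > 1, so Jacobi diverges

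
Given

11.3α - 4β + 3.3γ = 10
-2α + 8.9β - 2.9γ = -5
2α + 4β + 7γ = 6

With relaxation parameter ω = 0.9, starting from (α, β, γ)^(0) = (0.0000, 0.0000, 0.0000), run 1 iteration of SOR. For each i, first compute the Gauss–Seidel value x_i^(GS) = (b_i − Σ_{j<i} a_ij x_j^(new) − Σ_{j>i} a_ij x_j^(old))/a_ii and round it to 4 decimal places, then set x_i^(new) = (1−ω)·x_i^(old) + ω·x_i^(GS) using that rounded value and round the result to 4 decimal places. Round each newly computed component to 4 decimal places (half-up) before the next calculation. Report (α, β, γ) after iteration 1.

(0.7965, -0.3445, 0.7438)

Iteration 1:
  α: GS value = (10 - (-4)·0.0000 - (3.3)·0.0000) / (11.3) = 0.8850;  α ← (1−ω)·0.0000 + ω·0.8850 = 0.7965
  β: GS value = (-5 - (-2)·0.7965 - (-2.9)·0.0000) / (8.9) = -0.3828;  β ← (1−ω)·0.0000 + ω·-0.3828 = -0.3445
  γ: GS value = (6 - (2)·0.7965 - (4)·-0.3445) / (7) = 0.8264;  γ ← (1−ω)·0.0000 + ω·0.8264 = 0.7438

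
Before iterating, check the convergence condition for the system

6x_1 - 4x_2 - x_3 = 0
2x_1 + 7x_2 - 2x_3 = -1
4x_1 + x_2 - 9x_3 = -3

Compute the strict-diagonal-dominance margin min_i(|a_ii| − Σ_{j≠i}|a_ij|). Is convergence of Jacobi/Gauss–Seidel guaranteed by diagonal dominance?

1

row 1: |6| − (4+1) = 1
row 2: |7| − (2+2) = 3
row 3: |-9| − (4+1) = 4
minimum over rows = 1 → strictly diagonally dominant (convergence guaranteed)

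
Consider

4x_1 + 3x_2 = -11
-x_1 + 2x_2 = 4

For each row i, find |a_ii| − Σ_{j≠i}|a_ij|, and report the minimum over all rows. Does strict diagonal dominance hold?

1

row 1: |4| − (3) = 1
row 2: |2| − (1) = 1
minimum over rows = 1 → strictly diagonally dominant (convergence guaranteed)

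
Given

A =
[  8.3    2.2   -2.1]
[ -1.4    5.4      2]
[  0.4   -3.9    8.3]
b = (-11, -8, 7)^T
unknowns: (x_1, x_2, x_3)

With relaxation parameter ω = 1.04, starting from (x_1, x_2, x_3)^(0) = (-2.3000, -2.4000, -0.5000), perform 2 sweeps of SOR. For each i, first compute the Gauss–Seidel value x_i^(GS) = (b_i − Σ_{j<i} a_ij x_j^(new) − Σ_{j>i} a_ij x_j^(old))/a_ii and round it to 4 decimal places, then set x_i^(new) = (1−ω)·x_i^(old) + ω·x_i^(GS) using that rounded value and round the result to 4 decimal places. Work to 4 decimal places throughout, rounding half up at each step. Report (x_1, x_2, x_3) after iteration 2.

(-0.8879, -1.8079, 0.0292)

Iteration 1:
  x_1: GS value = (-11 - (2.2)·-2.4000 - (-2.1)·-0.5000) / (8.3) = -0.8157;  x_1 ← (1−ω)·-2.3000 + ω·-0.8157 = -0.7563
  x_2: GS value = (-8 - (-1.4)·-0.7563 - (2)·-0.5000) / (5.4) = -1.4924;  x_2 ← (1−ω)·-2.4000 + ω·-1.4924 = -1.4561
  x_3: GS value = (7 - (0.4)·-0.7563 - (-3.9)·-1.4561) / (8.3) = 0.1956;  x_3 ← (1−ω)·-0.5000 + ω·0.1956 = 0.2234
Iteration 2:
  x_1: GS value = (-11 - (2.2)·-1.4561 - (-2.1)·0.2234) / (8.3) = -0.8828;  x_1 ← (1−ω)·-0.7563 + ω·-0.8828 = -0.8879
  x_2: GS value = (-8 - (-1.4)·-0.8879 - (2)·0.2234) / (5.4) = -1.7944;  x_2 ← (1−ω)·-1.4561 + ω·-1.7944 = -1.8079
  x_3: GS value = (7 - (0.4)·-0.8879 - (-3.9)·-1.8079) / (8.3) = 0.0367;  x_3 ← (1−ω)·0.2234 + ω·0.0367 = 0.0292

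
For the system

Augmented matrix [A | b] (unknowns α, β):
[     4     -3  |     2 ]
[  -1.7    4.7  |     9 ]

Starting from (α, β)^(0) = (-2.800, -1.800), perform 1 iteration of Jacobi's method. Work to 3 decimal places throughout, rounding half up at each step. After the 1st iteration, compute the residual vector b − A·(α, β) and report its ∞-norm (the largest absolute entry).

8.106

Iteration 1:
  α = (2 - (-3)·-1.800) / (4) = -0.850
  β = (9 - (-1.7)·-2.800) / (4.7) = 0.902
Residual b − A·x = (8.106, 3.316); ∞-norm = 8.106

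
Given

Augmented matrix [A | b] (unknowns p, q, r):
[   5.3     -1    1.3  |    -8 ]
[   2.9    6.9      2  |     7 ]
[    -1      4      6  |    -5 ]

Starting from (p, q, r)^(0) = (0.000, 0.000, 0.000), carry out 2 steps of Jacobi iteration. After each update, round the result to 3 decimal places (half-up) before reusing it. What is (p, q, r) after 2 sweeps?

Iteration 1:
  p = (-8 - (-1)·0.000 - (1.3)·0.000) / (5.3) = -1.509
  q = (7 - (2.9)·0.000 - (2)·0.000) / (6.9) = 1.014
  r = (-5 - (-1)·0.000 - (4)·0.000) / (6) = -0.833
Iteration 2:
  p = (-8 - (-1)·1.014 - (1.3)·-0.833) / (5.3) = -1.114
  q = (7 - (2.9)·-1.509 - (2)·-0.833) / (6.9) = 1.890
  r = (-5 - (-1)·-1.509 - (4)·1.014) / (6) = -1.761

(-1.114, 1.890, -1.761)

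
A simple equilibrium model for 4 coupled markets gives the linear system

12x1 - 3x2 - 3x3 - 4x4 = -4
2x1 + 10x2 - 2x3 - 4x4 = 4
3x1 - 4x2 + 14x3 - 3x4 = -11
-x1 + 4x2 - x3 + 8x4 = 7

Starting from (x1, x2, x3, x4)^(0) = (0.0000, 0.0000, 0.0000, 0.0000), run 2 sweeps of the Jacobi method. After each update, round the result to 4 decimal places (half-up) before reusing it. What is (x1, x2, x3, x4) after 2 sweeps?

(-0.1381, 0.6595, -0.4125, 0.5351)

Iteration 1:
  x1 = (-4 - (-3)·0.0000 - (-3)·0.0000 - (-4)·0.0000) / (12) = -0.3333
  x2 = (4 - (2)·0.0000 - (-2)·0.0000 - (-4)·0.0000) / (10) = 0.4000
  x3 = (-11 - (3)·0.0000 - (-4)·0.0000 - (-3)·0.0000) / (14) = -0.7857
  x4 = (7 - (-1)·0.0000 - (4)·0.0000 - (-1)·0.0000) / (8) = 0.8750
Iteration 2:
  x1 = (-4 - (-3)·0.4000 - (-3)·-0.7857 - (-4)·0.8750) / (12) = -0.1381
  x2 = (4 - (2)·-0.3333 - (-2)·-0.7857 - (-4)·0.8750) / (10) = 0.6595
  x3 = (-11 - (3)·-0.3333 - (-4)·0.4000 - (-3)·0.8750) / (14) = -0.4125
  x4 = (7 - (-1)·-0.3333 - (4)·0.4000 - (-1)·-0.7857) / (8) = 0.5351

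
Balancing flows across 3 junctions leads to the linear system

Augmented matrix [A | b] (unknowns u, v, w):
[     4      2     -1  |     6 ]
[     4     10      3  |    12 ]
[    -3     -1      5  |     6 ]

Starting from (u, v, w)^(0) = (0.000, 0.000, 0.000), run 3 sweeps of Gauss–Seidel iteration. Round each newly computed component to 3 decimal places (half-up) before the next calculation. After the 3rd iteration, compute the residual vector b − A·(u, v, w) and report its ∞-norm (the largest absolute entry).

Iteration 1:
  u = (6 - (2)·0.000 - (-1)·0.000) / (4) = 1.500
  v = (12 - (4)·1.500 - (3)·0.000) / (10) = 0.600
  w = (6 - (-3)·1.500 - (-1)·0.600) / (5) = 2.220
Iteration 2:
  u = (6 - (2)·0.600 - (-1)·2.220) / (4) = 1.755
  v = (12 - (4)·1.755 - (3)·2.220) / (10) = -0.168
  w = (6 - (-3)·1.755 - (-1)·-0.168) / (5) = 2.219
Iteration 3:
  u = (6 - (2)·-0.168 - (-1)·2.219) / (4) = 2.139
  v = (12 - (4)·2.139 - (3)·2.219) / (10) = -0.321
  w = (6 - (-3)·2.139 - (-1)·-0.321) / (5) = 2.419
Residual b − A·x = (0.505, -0.603, 0.001); ∞-norm = 0.603

0.603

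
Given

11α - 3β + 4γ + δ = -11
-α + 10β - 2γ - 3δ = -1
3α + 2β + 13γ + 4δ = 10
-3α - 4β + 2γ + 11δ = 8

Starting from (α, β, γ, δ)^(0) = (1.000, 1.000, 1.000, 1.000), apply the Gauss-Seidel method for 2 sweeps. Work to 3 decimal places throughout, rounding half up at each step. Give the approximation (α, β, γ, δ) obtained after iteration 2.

Iteration 1:
  α = (-11 - (-3)·1.000 - (4)·1.000 - (1)·1.000) / (11) = -1.182
  β = (-1 - (-1)·-1.182 - (-2)·1.000 - (-3)·1.000) / (10) = 0.282
  γ = (10 - (3)·-1.182 - (2)·0.282 - (4)·1.000) / (13) = 0.691
  δ = (8 - (-3)·-1.182 - (-4)·0.282 - (2)·0.691) / (11) = 0.382
Iteration 2:
  α = (-11 - (-3)·0.282 - (4)·0.691 - (1)·0.382) / (11) = -1.209
  β = (-1 - (-1)·-1.209 - (-2)·0.691 - (-3)·0.382) / (10) = 0.032
  γ = (10 - (3)·-1.209 - (2)·0.032 - (4)·0.382) / (13) = 0.926
  δ = (8 - (-3)·-1.209 - (-4)·0.032 - (2)·0.926) / (11) = 0.241

(-1.209, 0.032, 0.926, 0.241)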